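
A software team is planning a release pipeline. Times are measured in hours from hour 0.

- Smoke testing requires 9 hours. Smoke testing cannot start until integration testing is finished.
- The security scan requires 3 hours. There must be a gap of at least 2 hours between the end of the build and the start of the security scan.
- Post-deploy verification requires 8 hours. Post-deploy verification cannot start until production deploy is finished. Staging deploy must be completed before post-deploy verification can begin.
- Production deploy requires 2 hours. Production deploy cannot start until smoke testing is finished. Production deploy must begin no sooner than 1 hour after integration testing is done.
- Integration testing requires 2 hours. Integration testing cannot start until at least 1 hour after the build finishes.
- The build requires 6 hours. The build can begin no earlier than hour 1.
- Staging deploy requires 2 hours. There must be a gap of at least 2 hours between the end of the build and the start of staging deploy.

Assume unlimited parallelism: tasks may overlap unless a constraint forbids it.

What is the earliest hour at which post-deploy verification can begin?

21

The build waits on its own release at hour 1, so it starts at hour 1 and finishes at 1 + 6 = hour 7.
After the build (finishes hour 7, plus 2-hour gap → hour 9), staging deploy can start at hour 9 and finishes at hour 11.
Integration testing waits on the build (finishes hour 7, plus 1-hour gap → hour 8), so it starts at hour 8 and finishes at 8 + 2 = hour 10.
Smoke testing waits on integration testing (finishes hour 10), so it starts at hour 10 and finishes at 10 + 9 = hour 19.
Production deploy cannot start until smoke testing (finishes hour 19); integration testing (finishes hour 10, plus 1-hour gap → hour 11). The controlling bound is hour 19, so production deploy finishes at 19 + 2 = hour 21.
Post-deploy verification waits on production deploy (finishes hour 21); staging deploy (finishes hour 11). The latest of these is hour 21, which is the earliest post-deploy verification can start.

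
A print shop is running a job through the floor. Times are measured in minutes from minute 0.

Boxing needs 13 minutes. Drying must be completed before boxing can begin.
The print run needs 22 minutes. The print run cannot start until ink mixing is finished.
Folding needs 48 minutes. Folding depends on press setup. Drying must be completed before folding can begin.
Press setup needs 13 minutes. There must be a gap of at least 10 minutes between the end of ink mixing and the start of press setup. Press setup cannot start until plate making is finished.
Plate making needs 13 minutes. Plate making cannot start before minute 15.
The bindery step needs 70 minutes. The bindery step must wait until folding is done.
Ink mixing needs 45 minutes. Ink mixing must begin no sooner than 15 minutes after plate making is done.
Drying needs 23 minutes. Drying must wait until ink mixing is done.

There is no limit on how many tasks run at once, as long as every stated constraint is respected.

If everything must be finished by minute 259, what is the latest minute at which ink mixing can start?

To finish by minute 259, the bindery step (duration 70) must start no later than minute 189.
Folding has to be done before the bindery step (must start by minute 189). That means finishing by minute 189, i.e. starting by 189 − 48 = minute 141.
Since folding (must start by minute 141) depends on it, press setup must finish by minute 141. Backing off its 13-minute duration gives a latest start of minute 128.
Nothing follows the print run; the deadline of minute 259 is its only limit. It must start by 259 − 22 = minute 237.
To finish by minute 259, boxing (duration 13) must start no later than minute 246.
Drying must finish in time for folding (must start by minute 141); boxing (must start by minute 246). The tightest is minute 141, so drying must start by 141 − 23 = minute 118.
Ink mixing must finish in time for press setup (must start by minute 128, minus 10-minute gap → minute 118); the print run (must start by minute 237); drying (must start by minute 118). The tightest is minute 118, so ink mixing must start by 118 − 45 = minute 73.

73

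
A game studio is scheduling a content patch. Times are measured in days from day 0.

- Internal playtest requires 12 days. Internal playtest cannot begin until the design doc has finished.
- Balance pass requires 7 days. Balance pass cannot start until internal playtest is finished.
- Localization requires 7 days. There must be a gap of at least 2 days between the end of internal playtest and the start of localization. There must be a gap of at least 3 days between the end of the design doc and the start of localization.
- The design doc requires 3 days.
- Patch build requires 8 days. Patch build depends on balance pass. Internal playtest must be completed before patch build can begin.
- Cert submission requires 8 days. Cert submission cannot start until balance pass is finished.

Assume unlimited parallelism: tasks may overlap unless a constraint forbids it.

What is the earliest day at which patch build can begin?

22

Nothing blocks the design doc, so it runs from day 0 to day 3.
Internal playtest cannot begin until the design doc (finishes day 3). It runs from day 3 to 3 + 12 = day 15.
After internal playtest (finishes day 15), balance pass can start at day 15 and finishes at day 22.
Patch build waits on balance pass (finishes day 22); internal playtest (finishes day 15). The latest of these is day 22, which is the earliest patch build can start.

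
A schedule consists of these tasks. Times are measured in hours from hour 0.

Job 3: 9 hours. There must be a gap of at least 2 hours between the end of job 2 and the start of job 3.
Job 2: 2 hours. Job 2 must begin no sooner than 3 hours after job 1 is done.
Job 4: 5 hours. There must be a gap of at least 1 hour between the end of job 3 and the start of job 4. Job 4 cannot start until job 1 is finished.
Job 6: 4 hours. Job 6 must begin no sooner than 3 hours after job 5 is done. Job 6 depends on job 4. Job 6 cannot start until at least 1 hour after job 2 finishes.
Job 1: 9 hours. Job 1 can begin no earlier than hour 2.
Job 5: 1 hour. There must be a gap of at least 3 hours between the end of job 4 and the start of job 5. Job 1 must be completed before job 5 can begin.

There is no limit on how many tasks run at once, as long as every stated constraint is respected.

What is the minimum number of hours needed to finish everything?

44

Job 1 cannot begin until its own release at hour 2. It runs from hour 2 to 2 + 9 = hour 11.
After job 1 (finishes hour 11, plus 3-hour gap → hour 14), job 2 can start at hour 14 and finishes at hour 16.
Job 3 waits on job 2 (finishes hour 16, plus 2-hour gap → hour 18), so it starts at hour 18 and finishes at 18 + 9 = hour 27.
Job 4 has to wait for job 3 (finishes hour 27, plus 1-hour gap → hour 28); job 1 (finishes hour 11). The latest of these is hour 28, so job 4 runs hour 28 to 28 + 5 = hour 33.
Job 5 has to wait for job 4 (finishes hour 33, plus 3-hour gap → hour 36); job 1 (finishes hour 11). The latest of these is hour 36, so job 5 runs hour 36 to 36 + 1 = hour 37.
Job 6 has to wait for job 5 (finishes hour 37, plus 3-hour gap → hour 40); job 4 (finishes hour 33); job 2 (finishes hour 16, plus 1-hour gap → hour 17). The latest of these is hour 40, so job 6 runs hour 40 to 40 + 4 = hour 44.
All tasks are finished once the last one completes. Finish times: Job 1 at 11, Job 2 at 16, Job 3 at 27, Job 4 at 33, Job 5 at 37, Job 6 at 44. The latest is hour 44.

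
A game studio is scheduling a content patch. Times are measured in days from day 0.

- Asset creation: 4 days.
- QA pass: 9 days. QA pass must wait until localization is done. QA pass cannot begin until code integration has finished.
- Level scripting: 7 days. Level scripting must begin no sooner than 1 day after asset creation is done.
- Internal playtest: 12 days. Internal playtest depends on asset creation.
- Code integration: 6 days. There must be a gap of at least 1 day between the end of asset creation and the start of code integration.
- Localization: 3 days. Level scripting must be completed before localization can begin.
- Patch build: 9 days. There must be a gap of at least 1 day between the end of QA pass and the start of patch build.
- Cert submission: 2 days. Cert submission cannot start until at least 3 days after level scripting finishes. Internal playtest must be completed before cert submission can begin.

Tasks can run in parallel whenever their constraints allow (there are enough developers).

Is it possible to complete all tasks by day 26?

Nothing blocks asset creation, so it runs from day 0 to day 4.
After asset creation (finishes day 4), internal playtest can start at day 4 and finishes at day 16.
Code integration cannot begin until asset creation (finishes day 4, plus 1-day gap → day 5). It runs from day 5 to 5 + 6 = day 11.
Level scripting cannot begin until asset creation (finishes day 4, plus 1-day gap → day 5). It runs from day 5 to 5 + 7 = day 12.
For cert submission: level scripting (finishes day 12, plus 3-day gap → day 15); internal playtest (finishes day 16). Taking the maximum gives a start of day 16, and it finishes at 16 + 2 = day 18.
Localization cannot begin until level scripting (finishes day 12). It runs from day 12 to 12 + 3 = day 15.
QA pass has to wait for localization (finishes day 15); code integration (finishes day 11). The latest of these is day 15, so QA pass runs day 15 to 15 + 9 = day 24.
Patch build waits on QA pass (finishes day 24, plus 1-day gap → day 25), so it starts at day 25 and finishes at 25 + 9 = day 34.
The earliest everything can be done is day 34, which is after the deadline of 26, so it is not possible.

No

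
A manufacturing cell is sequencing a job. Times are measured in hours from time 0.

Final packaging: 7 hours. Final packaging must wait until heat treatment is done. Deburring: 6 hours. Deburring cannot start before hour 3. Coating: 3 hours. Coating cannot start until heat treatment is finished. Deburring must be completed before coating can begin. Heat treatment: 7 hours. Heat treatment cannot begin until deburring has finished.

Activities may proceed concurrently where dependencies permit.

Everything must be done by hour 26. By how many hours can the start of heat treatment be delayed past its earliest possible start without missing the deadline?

3

Deburring waits on its own release at hour 3, so it starts at hour 3 and finishes at 3 + 6 = hour 9.
Heat treatment waits on deburring (finishes hour 9), so it starts at hour 9 and finishes at 9 + 7 = hour 16.

Working backward from the deadline:
To finish by hour 26, coating (duration 3) must start no later than hour 23.
To finish by hour 26, final packaging (duration 7) must start no later than hour 19.
Heat treatment must finish in time for coating (must start by hour 23); final packaging (must start by hour 19). The tightest is hour 19, so heat treatment must start by 19 − 7 = hour 12.
So heat treatment can start as early as hour 9 and as late as hour 12, giving 12 − 9 = 3 hours of slack.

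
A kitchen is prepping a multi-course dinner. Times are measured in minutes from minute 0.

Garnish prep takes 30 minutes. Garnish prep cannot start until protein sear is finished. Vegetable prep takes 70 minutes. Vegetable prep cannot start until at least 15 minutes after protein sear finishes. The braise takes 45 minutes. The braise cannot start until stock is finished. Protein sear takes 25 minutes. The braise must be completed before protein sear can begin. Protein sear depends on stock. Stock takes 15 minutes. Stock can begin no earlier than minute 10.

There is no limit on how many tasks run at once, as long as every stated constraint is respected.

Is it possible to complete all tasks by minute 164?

No

After its own release at minute 10, stock can start at minute 10 and finishes at minute 25.
After stock (finishes minute 25), the braise can start at minute 25 and finishes at minute 70.
For protein sear: the braise (finishes minute 70); stock (finishes minute 25). Taking the maximum gives a start of minute 70, and it finishes at 70 + 25 = minute 95.
Garnish prep waits on protein sear (finishes minute 95), so it starts at minute 95 and finishes at 95 + 30 = minute 125.
After protein sear (finishes minute 95, plus 15-minute gap → minute 110), vegetable prep can start at minute 110 and finishes at minute 180.
The earliest everything can be done is minute 180, which is after the deadline of 164, so it is not possible.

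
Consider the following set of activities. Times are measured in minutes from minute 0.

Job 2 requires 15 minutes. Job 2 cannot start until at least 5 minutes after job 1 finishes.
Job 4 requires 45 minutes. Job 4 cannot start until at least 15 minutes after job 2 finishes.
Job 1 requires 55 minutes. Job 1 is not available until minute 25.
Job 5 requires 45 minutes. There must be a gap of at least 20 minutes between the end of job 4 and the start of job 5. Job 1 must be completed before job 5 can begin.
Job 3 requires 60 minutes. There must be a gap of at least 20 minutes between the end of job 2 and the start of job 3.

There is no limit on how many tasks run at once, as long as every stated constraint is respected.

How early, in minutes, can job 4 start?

115

Job 1 waits on its own release at minute 25, so it starts at minute 25 and finishes at 25 + 55 = minute 80.
After job 1 (finishes minute 80, plus 5-minute gap → minute 85), job 2 can start at minute 85 and finishes at minute 100.
Job 4 waits on job 2 (finishes minute 100, plus 15-minute gap → minute 115), so the earliest it can start is minute 115.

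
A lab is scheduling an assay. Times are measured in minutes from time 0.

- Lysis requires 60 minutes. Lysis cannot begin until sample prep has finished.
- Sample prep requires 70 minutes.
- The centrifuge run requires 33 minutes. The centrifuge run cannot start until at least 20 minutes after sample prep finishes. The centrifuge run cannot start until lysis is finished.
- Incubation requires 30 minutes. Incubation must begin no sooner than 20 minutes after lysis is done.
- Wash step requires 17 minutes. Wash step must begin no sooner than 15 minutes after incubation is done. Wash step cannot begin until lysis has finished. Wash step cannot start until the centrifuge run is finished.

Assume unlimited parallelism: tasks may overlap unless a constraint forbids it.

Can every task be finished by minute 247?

Yes

Sample prep can start immediately at minute 0; it finishes at minute 70.
Lysis waits on sample prep (finishes minute 70), so it starts at minute 70 and finishes at 70 + 60 = minute 130.
The centrifuge run needs all of sample prep (finishes minute 70, plus 20-minute gap → minute 90); lysis (finishes minute 130). That puts its earliest start at minute 130; it finishes at 130 + 33 = minute 163.
Incubation waits on lysis (finishes minute 130, plus 20-minute gap → minute 150), so it starts at minute 150 and finishes at 150 + 30 = minute 180.
Wash step has to wait for incubation (finishes minute 180, plus 15-minute gap → minute 195); lysis (finishes minute 130); the centrifuge run (finishes minute 163). The latest of these is minute 195, so wash step runs minute 195 to 195 + 17 = minute 212.
Every task is finished by minute 212, which is no later than the deadline of 247, so the schedule is feasible.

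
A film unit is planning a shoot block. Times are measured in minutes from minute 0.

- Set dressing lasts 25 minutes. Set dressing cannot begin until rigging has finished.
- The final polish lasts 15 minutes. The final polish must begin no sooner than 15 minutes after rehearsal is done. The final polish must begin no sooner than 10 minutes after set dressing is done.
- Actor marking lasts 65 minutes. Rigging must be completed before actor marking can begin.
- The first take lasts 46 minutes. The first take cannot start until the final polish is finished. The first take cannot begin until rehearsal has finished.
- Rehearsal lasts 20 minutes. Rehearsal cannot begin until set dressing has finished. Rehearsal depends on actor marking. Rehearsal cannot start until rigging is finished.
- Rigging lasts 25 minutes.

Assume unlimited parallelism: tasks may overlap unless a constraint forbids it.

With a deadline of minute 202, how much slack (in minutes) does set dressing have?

56

Nothing blocks rigging, so it runs from minute 0 to minute 25.
After rigging (finishes minute 25), set dressing can start at minute 25 and finishes at minute 50.

Working backward from the deadline:
Nothing follows the first take; the deadline of minute 202 is its only limit. It must start by 202 − 46 = minute 156.
Since the first take (must start by minute 156) depends on it, the final polish must finish by minute 156. Backing off its 15-minute duration gives a latest start of minute 141.
Rehearsal has several dependents: the final polish (must start by minute 141, minus 15-minute gap → minute 126); the first take (must start by minute 156). The earliest of those limits is minute 126, so rehearsal must start by 126 − 20 = minute 106.
Set dressing must finish in time for rehearsal (must start by minute 106); the final polish (must start by minute 141, minus 10-minute gap → minute 131). The tightest is minute 106, so set dressing must start by 106 − 25 = minute 81.
So set dressing can start as early as minute 25 and as late as minute 81, giving 81 − 25 = 56 minutes of slack.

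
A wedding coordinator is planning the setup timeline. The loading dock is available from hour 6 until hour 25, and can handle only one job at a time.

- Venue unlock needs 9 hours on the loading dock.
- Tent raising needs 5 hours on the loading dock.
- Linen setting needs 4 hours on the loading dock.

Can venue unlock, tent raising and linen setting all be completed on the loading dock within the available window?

The loading dock window is 25 − 6 = 19 hours.
Running back to back, the jobs need 9 + 5 + 4 = 18 hours on the loading dock.
Since 18 ≤ 19, they fit within the window.

Yes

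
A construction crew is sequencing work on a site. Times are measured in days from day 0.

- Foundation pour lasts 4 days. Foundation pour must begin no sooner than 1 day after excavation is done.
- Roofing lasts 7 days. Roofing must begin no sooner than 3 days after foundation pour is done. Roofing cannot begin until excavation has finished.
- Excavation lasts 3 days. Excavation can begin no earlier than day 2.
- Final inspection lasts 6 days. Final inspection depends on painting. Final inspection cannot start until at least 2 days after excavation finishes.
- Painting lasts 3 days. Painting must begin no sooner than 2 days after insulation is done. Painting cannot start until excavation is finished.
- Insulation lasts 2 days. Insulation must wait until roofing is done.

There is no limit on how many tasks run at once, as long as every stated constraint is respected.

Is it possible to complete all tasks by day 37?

Yes

Excavation cannot begin until its own release at day 2. It runs from day 2 to 2 + 3 = day 5.
Foundation pour cannot begin until excavation (finishes day 5, plus 1-day gap → day 6). It runs from day 6 to 6 + 4 = day 10.
Roofing needs all of foundation pour (finishes day 10, plus 3-day gap → day 13); excavation (finishes day 5). That puts its earliest start at day 13; it finishes at 13 + 7 = day 20.
Insulation waits on roofing (finishes day 20), so it starts at day 20 and finishes at 20 + 2 = day 22.
Painting has to wait for insulation (finishes day 22, plus 2-day gap → day 24); excavation (finishes day 5). The latest of these is day 24, so painting runs day 24 to 24 + 3 = day 27.
Final inspection needs all of painting (finishes day 27); excavation (finishes day 5, plus 2-day gap → day 7). That puts its earliest start at day 27; it finishes at 27 + 6 = day 33.
Every task is finished by day 33, which is no later than the deadline of 37, so the schedule is feasible.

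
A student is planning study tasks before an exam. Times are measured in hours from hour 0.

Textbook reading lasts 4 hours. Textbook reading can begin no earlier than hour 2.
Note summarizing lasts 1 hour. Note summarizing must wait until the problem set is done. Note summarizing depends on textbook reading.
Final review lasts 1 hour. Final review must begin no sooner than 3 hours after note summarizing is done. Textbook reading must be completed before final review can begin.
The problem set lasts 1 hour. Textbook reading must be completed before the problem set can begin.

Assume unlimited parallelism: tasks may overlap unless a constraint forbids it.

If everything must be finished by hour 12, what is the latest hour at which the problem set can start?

To finish by hour 12, final review (duration 1) must start no later than hour 11.
Note summarizing has to be done before final review (must start by hour 11, minus 3-hour gap → hour 8). That means finishing by hour 8, i.e. starting by 8 − 1 = hour 7.
The problem set must finish before note summarizing (must start by hour 7). With a 1-hour duration, the problem set must start by 7 − 1 = hour 6.

6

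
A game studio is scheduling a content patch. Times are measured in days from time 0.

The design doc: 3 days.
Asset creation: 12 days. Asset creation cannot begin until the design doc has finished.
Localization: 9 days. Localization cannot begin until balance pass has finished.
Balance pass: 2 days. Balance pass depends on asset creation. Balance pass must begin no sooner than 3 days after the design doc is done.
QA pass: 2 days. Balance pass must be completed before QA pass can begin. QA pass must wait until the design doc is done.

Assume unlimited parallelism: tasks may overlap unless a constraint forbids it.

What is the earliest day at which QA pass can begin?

The design doc can start immediately at day 0; it finishes at day 3.
After the design doc (finishes day 3), asset creation can start at day 3 and finishes at day 15.
Balance pass has to wait for asset creation (finishes day 15); the design doc (finishes day 3, plus 3-day gap → day 6). The latest of these is day 15, so balance pass runs day 15 to 15 + 2 = day 17.
QA pass waits on balance pass (finishes day 17); the design doc (finishes day 3). The latest of these is day 17, which is the earliest QA pass can start.

17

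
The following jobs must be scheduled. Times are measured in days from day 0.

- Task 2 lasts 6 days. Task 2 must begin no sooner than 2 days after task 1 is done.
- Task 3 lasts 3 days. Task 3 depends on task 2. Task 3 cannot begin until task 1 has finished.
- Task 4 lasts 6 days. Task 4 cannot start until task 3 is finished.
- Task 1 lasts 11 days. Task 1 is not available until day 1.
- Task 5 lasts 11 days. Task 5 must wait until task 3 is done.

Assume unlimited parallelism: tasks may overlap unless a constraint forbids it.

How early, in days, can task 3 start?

20

After its own release at day 1, task 1 can start at day 1 and finishes at day 12.
After task 1 (finishes day 12, plus 2-day gap → day 14), task 2 can start at day 14 and finishes at day 20.
Task 3 waits on task 2 (finishes day 20); task 1 (finishes day 12). The latest of these is day 20, which is the earliest task 3 can start.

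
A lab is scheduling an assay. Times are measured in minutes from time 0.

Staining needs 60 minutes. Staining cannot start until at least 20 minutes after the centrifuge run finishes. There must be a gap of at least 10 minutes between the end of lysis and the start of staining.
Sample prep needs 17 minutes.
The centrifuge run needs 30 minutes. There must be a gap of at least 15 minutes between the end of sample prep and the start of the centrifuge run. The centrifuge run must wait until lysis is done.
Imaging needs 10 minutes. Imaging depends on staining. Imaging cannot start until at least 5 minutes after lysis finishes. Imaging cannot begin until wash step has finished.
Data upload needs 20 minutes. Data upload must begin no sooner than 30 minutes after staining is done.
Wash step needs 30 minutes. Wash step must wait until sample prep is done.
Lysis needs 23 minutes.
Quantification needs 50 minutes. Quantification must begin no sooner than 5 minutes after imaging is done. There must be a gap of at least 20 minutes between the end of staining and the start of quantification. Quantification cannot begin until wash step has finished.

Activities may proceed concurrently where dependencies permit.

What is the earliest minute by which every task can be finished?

212

Lysis has no prerequisites, so it starts at minute 0 and finishes at minute 23.
Sample prep has no prerequisites, so it starts at minute 0 and finishes at minute 17.
Wash step cannot begin until sample prep (finishes minute 17). It runs from minute 17 to 17 + 30 = minute 47.
For the centrifuge run: sample prep (finishes minute 17, plus 15-minute gap → minute 32); lysis (finishes minute 23). Taking the maximum gives a start of minute 32, and it finishes at 32 + 30 = minute 62.
Staining cannot start until the centrifuge run (finishes minute 62, plus 20-minute gap → minute 82); lysis (finishes minute 23, plus 10-minute gap → minute 33). The controlling bound is minute 82, so staining finishes at 82 + 60 = minute 142.
Data upload cannot begin until staining (finishes minute 142, plus 30-minute gap → minute 172). It runs from minute 172 to 172 + 20 = minute 192.
Imaging needs all of staining (finishes minute 142); lysis (finishes minute 23, plus 5-minute gap → minute 28); wash step (finishes minute 47). That puts its earliest start at minute 142; it finishes at 142 + 10 = minute 152.
Quantification has to wait for imaging (finishes minute 152, plus 5-minute gap → minute 157); staining (finishes minute 142, plus 20-minute gap → minute 162); wash step (finishes minute 47). The latest of these is minute 162, so quantification runs minute 162 to 162 + 50 = minute 212.
All tasks are finished once the last one completes. Finish times: Sample prep at 17, Lysis at 23, The centrifuge run at 62, Wash step at 47, Staining at 142, Imaging at 152, Quantification at 212, Data upload at 192. The latest is minute 212.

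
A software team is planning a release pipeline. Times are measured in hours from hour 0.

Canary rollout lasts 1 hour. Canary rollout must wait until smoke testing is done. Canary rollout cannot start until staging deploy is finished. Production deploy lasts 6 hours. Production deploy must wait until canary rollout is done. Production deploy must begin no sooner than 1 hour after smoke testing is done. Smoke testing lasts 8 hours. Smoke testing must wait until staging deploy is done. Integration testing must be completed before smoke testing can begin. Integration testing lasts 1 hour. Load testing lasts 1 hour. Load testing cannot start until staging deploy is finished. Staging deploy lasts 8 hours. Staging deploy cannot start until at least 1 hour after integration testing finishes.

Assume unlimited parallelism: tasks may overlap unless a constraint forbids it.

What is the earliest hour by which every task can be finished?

Integration testing can start immediately at hour 0; it finishes at hour 1.
Staging deploy cannot begin until integration testing (finishes hour 1, plus 1-hour gap → hour 2). It runs from hour 2 to 2 + 8 = hour 10.
Load testing cannot begin until staging deploy (finishes hour 10). It runs from hour 10 to 10 + 1 = hour 11.
Smoke testing cannot start until staging deploy (finishes hour 10); integration testing (finishes hour 1). The controlling bound is hour 10, so smoke testing finishes at 10 + 8 = hour 18.
Canary rollout needs all of smoke testing (finishes hour 18); staging deploy (finishes hour 10). That puts its earliest start at hour 18; it finishes at 18 + 1 = hour 19.
Production deploy cannot start until canary rollout (finishes hour 19); smoke testing (finishes hour 18, plus 1-hour gap → hour 19). The controlling bound is hour 19, so production deploy finishes at 19 + 6 = hour 25.
All tasks are finished once the last one completes. Finish times: Integration testing at 1, Staging deploy at 10, Smoke testing at 18, Canary rollout at 19, Load testing at 11, Production deploy at 25. The latest is hour 25.

25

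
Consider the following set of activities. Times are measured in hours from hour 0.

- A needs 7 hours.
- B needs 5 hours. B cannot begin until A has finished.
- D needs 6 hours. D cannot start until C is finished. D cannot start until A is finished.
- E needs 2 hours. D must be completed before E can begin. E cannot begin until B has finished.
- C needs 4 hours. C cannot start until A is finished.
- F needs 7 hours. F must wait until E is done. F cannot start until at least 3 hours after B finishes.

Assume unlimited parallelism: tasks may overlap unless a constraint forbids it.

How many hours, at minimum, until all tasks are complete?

A has no prerequisites, so it starts at hour 0 and finishes at hour 7.
After A (finishes hour 7), C can start at hour 7 and finishes at hour 11.
D cannot start until C (finishes hour 11); A (finishes hour 7). The controlling bound is hour 11, so D finishes at 11 + 6 = hour 17.
After A (finishes hour 7), B can start at hour 7 and finishes at hour 12.
E has to wait for D (finishes hour 17); B (finishes hour 12). The latest of these is hour 17, so E runs hour 17 to 17 + 2 = hour 19.
F cannot start until E (finishes hour 19); B (finishes hour 12, plus 3-hour gap → hour 15). The controlling bound is hour 19, so F finishes at 19 + 7 = hour 26.
All tasks are finished once the last one completes. Finish times: A at 7, B at 12, C at 11, D at 17, E at 19, F at 26. The latest is hour 26.

26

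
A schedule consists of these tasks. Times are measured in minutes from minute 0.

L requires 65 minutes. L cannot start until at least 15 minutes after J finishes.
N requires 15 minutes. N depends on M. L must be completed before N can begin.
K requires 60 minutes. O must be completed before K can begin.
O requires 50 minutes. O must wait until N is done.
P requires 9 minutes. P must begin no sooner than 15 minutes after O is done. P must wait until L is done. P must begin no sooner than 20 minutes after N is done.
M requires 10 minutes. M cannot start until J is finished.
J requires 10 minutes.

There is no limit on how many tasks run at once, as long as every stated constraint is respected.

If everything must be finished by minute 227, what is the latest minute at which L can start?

37

To finish by minute 227, K (duration 60) must start no later than minute 167.
To finish by minute 227, P (duration 9) must start no later than minute 218.
O must finish in time for K (must start by minute 167); P (must start by minute 218, minus 15-minute gap → minute 203). The tightest is minute 167, so O must start by 167 − 50 = minute 117.
For N: O (must start by minute 117); P (must start by minute 218, minus 20-minute gap → minute 198). The most restrictive is minute 117; with a 15-minute duration, N must start by minute 102.
L must finish in time for N (must start by minute 102); P (must start by minute 218). The tightest is minute 102, so L must start by 102 − 65 = minute 37.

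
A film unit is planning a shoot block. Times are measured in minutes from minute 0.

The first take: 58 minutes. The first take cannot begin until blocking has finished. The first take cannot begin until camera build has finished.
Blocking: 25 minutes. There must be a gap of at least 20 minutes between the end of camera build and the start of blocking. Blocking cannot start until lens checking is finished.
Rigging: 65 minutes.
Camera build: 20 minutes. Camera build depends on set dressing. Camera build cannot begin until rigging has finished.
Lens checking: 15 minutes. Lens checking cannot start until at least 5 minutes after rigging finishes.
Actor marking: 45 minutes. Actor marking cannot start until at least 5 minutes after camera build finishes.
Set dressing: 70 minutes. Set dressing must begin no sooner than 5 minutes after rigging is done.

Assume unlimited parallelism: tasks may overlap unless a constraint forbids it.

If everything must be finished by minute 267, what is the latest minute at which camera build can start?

To finish by minute 267, the first take (duration 58) must start no later than minute 209.
Since the first take (must start by minute 209) depends on it, blocking must finish by minute 209. Backing off its 25-minute duration gives a latest start of minute 184.
To finish by minute 267, actor marking (duration 45) must start no later than minute 222.
Camera build has several dependents: blocking (must start by minute 184, minus 20-minute gap → minute 164); actor marking (must start by minute 222, minus 5-minute gap → minute 217); the first take (must start by minute 209). The earliest of those limits is minute 164, so camera build must start by 164 − 20 = minute 144.

144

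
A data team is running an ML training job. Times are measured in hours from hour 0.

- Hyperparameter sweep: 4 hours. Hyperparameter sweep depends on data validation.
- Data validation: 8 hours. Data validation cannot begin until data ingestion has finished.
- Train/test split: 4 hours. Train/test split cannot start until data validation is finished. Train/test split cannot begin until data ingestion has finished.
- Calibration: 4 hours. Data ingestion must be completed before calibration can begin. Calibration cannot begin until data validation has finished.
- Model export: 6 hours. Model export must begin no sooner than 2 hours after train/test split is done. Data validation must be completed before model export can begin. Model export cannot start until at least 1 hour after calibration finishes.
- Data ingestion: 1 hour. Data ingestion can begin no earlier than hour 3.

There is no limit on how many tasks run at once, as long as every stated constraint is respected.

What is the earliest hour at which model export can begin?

Data ingestion cannot begin until its own release at hour 3. It runs from hour 3 to 3 + 1 = hour 4.
Data validation cannot begin until data ingestion (finishes hour 4). It runs from hour 4 to 4 + 8 = hour 12.
Calibration has to wait for data ingestion (finishes hour 4); data validation (finishes hour 12). The latest of these is hour 12, so calibration runs hour 12 to 12 + 4 = hour 16.
For train/test split: data validation (finishes hour 12); data ingestion (finishes hour 4). Taking the maximum gives a start of hour 12, and it finishes at 12 + 4 = hour 16.
Model export waits on train/test split (finishes hour 16, plus 2-hour gap → hour 18); data validation (finishes hour 12); calibration (finishes hour 16, plus 1-hour gap → hour 17). The latest of these is hour 18, which is the earliest model export can start.

18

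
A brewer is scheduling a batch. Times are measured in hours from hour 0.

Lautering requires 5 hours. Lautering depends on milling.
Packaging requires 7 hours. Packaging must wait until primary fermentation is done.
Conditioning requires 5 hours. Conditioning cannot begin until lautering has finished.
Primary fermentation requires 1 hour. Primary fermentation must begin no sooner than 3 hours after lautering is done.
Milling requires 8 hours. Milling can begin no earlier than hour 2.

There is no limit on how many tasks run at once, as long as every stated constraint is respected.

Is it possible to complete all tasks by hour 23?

Milling cannot begin until its own release at hour 2. It runs from hour 2 to 2 + 8 = hour 10.
Lautering cannot begin until milling (finishes hour 10). It runs from hour 10 to 10 + 5 = hour 15.
Conditioning cannot begin until lautering (finishes hour 15). It runs from hour 15 to 15 + 5 = hour 20.
After lautering (finishes hour 15, plus 3-hour gap → hour 18), primary fermentation can start at hour 18 and finishes at hour 19.
After primary fermentation (finishes hour 19), packaging can start at hour 19 and finishes at hour 26.
The earliest everything can be done is hour 26, which is after the deadline of 23, so it is not possible.

No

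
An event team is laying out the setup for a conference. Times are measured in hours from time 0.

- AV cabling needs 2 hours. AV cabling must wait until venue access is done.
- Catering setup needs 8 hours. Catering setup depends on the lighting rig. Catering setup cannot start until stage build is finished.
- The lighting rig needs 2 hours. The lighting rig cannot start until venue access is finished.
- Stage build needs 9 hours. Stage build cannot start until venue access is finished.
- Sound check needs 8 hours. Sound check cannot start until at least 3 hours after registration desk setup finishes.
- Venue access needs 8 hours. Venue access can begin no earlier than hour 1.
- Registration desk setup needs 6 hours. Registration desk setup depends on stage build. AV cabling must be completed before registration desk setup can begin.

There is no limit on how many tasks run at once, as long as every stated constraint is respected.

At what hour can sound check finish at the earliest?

35

Venue access waits on its own release at hour 1, so it starts at hour 1 and finishes at 1 + 8 = hour 9.
After venue access (finishes hour 9), AV cabling can start at hour 9 and finishes at hour 11.
Stage build cannot begin until venue access (finishes hour 9). It runs from hour 9 to 9 + 9 = hour 18.
Registration desk setup needs all of stage build (finishes hour 18); AV cabling (finishes hour 11). That puts its earliest start at hour 18; it finishes at 18 + 6 = hour 24.
After registration desk setup (finishes hour 24, plus 3-hour gap → hour 27), sound check can start at hour 27 and finishes at hour 35.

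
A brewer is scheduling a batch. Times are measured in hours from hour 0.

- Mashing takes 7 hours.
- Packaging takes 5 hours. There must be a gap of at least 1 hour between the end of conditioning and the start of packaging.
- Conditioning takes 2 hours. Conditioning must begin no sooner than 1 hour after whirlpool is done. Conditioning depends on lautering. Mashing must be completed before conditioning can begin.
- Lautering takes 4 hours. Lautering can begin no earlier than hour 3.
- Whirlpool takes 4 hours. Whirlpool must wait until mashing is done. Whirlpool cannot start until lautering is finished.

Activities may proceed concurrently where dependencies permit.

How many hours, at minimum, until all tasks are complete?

Lautering waits on its own release at hour 3, so it starts at hour 3 and finishes at 3 + 4 = hour 7.
Mashing can start immediately at hour 0; it finishes at hour 7.
Whirlpool needs all of mashing (finishes hour 7); lautering (finishes hour 7). That puts its earliest start at hour 7; it finishes at 7 + 4 = hour 11.
Conditioning needs all of whirlpool (finishes hour 11, plus 1-hour gap → hour 12); lautering (finishes hour 7); mashing (finishes hour 7). That puts its earliest start at hour 12; it finishes at 12 + 2 = hour 14.
After conditioning (finishes hour 14, plus 1-hour gap → hour 15), packaging can start at hour 15 and finishes at hour 20.
All tasks are finished once the last one completes. Finish times: Mashing at 7, Lautering at 7, Whirlpool at 11, Conditioning at 14, Packaging at 20. The latest is hour 20.

20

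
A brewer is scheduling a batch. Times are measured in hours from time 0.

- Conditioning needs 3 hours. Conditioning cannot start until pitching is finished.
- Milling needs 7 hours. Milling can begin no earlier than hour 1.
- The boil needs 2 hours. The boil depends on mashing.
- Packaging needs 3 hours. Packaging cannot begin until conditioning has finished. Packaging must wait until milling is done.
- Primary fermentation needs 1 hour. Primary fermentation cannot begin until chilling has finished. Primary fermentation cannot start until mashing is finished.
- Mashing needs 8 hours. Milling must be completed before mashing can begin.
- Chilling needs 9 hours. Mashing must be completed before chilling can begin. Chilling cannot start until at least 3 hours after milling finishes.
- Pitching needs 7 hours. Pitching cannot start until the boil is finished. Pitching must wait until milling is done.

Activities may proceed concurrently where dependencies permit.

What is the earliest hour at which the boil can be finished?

18

Milling cannot begin until its own release at hour 1. It runs from hour 1 to 1 + 7 = hour 8.
Mashing waits on milling (finishes hour 8), so it starts at hour 8 and finishes at 8 + 8 = hour 16.
The boil cannot begin until mashing (finishes hour 16). It runs from hour 16 to 16 + 2 = hour 18.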